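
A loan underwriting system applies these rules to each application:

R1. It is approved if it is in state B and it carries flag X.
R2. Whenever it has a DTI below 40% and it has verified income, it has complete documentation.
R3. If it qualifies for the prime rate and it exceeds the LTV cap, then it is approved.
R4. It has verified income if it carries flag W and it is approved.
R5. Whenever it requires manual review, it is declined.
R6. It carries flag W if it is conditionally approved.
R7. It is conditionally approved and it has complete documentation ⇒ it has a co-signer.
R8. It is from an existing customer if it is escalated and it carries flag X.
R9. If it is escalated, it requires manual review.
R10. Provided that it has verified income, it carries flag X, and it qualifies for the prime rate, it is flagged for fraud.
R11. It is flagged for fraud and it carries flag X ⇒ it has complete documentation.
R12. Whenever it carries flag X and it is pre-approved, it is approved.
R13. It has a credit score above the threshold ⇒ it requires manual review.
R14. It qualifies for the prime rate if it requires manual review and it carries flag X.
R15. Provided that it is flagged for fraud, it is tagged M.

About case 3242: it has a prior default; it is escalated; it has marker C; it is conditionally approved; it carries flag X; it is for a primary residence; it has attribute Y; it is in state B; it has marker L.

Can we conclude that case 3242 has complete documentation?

By R1 (it is in state B, it carries flag X): it is approved.
By R6 (it is conditionally approved): it carries flag W.
By R9 (it is escalated): it requires manual review.
By R14 (it requires manual review, it carries flag X): it qualifies for the prime rate.
By R4 (it carries flag W, it is approved): it has verified income.
By R10 (it has verified income, it carries flag X, it qualifies for the prime rate): it is flagged for fraud.
By R11 (it is flagged for fraud, it carries flag X): it has complete documentation.

Yes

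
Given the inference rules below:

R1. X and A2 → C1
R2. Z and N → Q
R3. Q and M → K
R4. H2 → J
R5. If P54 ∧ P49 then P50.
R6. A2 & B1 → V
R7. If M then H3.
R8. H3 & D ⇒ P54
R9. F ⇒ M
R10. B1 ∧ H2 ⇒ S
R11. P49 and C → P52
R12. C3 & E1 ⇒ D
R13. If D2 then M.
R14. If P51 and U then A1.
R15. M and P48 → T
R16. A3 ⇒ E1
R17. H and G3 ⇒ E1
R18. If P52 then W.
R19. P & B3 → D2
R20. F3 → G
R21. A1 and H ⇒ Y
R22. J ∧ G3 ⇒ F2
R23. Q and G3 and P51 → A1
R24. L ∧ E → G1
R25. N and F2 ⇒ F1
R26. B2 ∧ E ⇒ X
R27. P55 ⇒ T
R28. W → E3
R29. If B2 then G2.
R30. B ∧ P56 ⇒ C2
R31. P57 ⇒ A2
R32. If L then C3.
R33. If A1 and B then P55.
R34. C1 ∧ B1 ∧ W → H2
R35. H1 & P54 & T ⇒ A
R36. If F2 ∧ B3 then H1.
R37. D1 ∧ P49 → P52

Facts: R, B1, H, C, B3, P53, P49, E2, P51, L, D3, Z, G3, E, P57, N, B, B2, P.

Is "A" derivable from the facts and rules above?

Yes

Q  (by R2: Z, N)
P52  (by R11: P49, C)
E1  (by R17: H, G3)
W  (by R18: P52)
D2  (by R19: P, B3)
A1  (by R23: Q, G3, P51)
X  (by R26: B2, E)
A2  (by R31: P57)
C3  (by R32: L)
P55  (by R33: A1, B)
C1  (by R1: X, A2)
D  (by R12: C3, E1)
M  (by R13: D2)
T  (by R27: P55)
H2  (by R34: C1, B1, W)
J  (by R4: H2)
H3  (by R7: M)
P54  (by R8: H3, D)
F2  (by R22: J, G3)
H1  (by R36: F2, B3)
A  (by R35: H1, P54, T)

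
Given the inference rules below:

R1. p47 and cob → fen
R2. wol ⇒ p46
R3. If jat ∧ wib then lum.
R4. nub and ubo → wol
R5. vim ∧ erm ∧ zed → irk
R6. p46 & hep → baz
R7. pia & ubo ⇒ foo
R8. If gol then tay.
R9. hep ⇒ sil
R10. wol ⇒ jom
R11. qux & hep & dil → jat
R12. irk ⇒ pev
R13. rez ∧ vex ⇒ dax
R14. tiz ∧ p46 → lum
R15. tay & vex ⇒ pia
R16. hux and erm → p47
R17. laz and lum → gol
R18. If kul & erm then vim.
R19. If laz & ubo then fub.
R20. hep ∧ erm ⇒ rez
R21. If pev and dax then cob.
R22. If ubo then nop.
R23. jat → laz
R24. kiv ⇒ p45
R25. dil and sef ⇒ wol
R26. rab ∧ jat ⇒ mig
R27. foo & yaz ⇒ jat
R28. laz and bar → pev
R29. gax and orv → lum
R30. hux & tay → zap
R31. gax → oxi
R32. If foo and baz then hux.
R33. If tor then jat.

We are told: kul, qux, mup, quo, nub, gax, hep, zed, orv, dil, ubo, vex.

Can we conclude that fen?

Forward chaining from the given facts derives: wol, sil, jom, jat, nop, laz, lum, oxi, p46, baz, gol, fub, tay, pia, foo, hux, zap.
The only rule concluding fen is R1, which needs p47; that is never established.

No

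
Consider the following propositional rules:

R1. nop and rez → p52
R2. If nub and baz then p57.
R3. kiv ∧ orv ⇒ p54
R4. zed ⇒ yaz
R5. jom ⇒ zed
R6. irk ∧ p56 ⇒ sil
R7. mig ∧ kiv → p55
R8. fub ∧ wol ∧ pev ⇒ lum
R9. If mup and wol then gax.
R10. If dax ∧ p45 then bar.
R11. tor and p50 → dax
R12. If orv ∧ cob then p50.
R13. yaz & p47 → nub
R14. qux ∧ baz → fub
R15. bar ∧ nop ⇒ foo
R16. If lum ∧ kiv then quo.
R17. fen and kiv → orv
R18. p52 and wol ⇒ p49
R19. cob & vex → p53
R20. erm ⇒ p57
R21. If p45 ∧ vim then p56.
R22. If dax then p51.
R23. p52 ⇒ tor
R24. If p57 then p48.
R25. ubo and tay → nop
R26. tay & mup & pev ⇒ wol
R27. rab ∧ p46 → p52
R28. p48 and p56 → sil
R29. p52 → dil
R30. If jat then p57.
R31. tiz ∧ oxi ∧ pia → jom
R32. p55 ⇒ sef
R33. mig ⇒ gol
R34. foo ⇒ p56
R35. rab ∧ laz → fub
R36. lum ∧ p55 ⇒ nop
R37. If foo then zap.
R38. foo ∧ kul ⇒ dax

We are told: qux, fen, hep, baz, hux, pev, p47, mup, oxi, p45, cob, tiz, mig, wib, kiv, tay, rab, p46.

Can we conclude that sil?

Forward chaining from the given facts derives: p55, fub, orv, wol, p52, dil, sef, gol, p54, lum, gax, p50, quo, p49, tor, nop, dax, p51, bar, foo, p56, zap.
Rules concluding sil: R6 needs irk; R28 needs p48 — none of these are established.

No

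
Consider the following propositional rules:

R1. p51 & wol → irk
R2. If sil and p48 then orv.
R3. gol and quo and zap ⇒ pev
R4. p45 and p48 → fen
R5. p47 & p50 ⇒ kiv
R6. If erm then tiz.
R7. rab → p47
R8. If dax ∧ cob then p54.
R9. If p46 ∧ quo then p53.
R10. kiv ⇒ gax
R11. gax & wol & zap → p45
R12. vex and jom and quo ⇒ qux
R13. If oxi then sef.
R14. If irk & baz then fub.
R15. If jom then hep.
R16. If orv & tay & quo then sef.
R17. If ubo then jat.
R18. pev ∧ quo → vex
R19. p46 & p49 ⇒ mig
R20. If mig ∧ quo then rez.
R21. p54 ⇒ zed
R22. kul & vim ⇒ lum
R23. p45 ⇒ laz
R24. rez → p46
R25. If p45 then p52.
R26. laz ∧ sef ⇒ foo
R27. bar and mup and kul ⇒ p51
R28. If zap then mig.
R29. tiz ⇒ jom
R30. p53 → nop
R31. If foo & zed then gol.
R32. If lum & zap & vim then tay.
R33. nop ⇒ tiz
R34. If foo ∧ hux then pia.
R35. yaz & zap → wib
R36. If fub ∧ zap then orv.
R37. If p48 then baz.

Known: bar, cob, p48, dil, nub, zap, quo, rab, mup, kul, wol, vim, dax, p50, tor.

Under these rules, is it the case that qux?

Yes

p47  (by R7: rab)
p54  (by R8: dax, cob)
zed  (by R21: p54)
lum  (by R22: kul, vim)
p51  (by R27: bar, mup, kul)
mig  (by R28: zap)
tay  (by R32: lum, zap, vim)
baz  (by R37: p48)
irk  (by R1: p51, wol)
kiv  (by R5: p47, p50)
gax  (by R10: kiv)
p45  (by R11: gax, wol, zap)
fub  (by R14: irk, baz)
rez  (by R20: mig, quo)
laz  (by R23: p45)
p46  (by R24: rez)
orv  (by R36: fub, zap)
p53  (by R9: p46, quo)
sef  (by R16: orv, tay, quo)
foo  (by R26: laz, sef)
nop  (by R30: p53)
gol  (by R31: foo, zed)
tiz  (by R33: nop)
pev  (by R3: gol, quo, zap)
vex  (by R18: pev, quo)
jom  (by R29: tiz)
qux  (by R12: vex, jom, quo)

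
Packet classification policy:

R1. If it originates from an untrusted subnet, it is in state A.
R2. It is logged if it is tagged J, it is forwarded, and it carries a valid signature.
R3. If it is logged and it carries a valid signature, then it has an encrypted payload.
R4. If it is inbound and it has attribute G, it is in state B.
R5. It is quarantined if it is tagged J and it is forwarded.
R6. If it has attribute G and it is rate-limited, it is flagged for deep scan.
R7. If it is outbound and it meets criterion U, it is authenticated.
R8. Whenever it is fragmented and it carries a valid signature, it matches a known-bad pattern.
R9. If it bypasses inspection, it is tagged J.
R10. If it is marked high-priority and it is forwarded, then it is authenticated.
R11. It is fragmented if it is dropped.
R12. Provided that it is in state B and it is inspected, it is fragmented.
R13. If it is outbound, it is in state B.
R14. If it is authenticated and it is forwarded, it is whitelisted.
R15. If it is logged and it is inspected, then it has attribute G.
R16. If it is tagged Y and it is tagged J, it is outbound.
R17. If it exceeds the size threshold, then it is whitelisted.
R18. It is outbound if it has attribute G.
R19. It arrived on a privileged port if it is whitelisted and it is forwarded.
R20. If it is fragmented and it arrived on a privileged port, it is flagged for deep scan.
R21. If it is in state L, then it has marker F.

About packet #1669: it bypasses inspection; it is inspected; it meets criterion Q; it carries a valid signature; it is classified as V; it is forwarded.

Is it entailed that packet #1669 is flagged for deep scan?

Forward chaining from the given facts derives: is tagged J, is logged, has an encrypted payload, is quarantined, has attribute G, is outbound, is in state B, is fragmented, matches a known-bad pattern.
Rules concluding "it is flagged for deep scan": R6 needs "it is rate-limited"; R20 needs "it arrived on a privileged port" — none of these are established.

No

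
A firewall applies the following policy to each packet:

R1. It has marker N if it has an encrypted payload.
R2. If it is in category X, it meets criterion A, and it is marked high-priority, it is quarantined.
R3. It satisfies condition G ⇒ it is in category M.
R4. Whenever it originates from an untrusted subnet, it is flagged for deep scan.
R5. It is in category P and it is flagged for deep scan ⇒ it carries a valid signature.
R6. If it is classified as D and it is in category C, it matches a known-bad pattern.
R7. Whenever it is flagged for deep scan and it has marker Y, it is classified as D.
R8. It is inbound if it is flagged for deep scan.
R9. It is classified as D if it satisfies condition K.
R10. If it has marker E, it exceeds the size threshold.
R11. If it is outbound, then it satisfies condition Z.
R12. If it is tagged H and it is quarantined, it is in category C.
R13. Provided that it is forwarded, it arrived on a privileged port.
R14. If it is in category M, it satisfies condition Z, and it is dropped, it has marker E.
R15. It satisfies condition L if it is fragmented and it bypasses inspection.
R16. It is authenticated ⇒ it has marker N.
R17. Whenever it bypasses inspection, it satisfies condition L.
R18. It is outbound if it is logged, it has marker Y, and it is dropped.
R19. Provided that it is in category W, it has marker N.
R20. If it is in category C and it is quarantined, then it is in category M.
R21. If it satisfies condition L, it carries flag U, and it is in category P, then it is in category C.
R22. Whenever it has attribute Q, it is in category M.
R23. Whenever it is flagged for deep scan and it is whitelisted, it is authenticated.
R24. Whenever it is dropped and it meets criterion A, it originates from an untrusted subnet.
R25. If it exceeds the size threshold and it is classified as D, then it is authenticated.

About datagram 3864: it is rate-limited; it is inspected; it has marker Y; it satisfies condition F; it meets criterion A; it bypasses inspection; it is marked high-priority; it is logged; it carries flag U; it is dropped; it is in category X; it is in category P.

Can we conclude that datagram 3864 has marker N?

Yes

By R2 (it is in category X, it meets criterion A, it is marked high-priority): it is quarantined.
By R17 (it bypasses inspection): it satisfies condition L.
By R18 (it is logged, it has marker Y, it is dropped): it is outbound.
By R21 (it satisfies condition L, it carries flag U, it is in category P): it is in category C.
By R24 (it is dropped, it meets criterion A): it originates from an untrusted subnet.
By R4 (it originates from an untrusted subnet): it is flagged for deep scan.
By R7 (it is flagged for deep scan, it has marker Y): it is classified as D.
By R11 (it is outbound): it satisfies condition Z.
By R20 (it is in category C, it is quarantined): it is in category M.
By R14 (it is in category M, it satisfies condition Z, it is dropped): it has marker E.
By R10 (it has marker E): it exceeds the size threshold.
By R25 (it exceeds the size threshold, it is classified as D): it is authenticated.
By R16 (it is authenticated): it has marker N.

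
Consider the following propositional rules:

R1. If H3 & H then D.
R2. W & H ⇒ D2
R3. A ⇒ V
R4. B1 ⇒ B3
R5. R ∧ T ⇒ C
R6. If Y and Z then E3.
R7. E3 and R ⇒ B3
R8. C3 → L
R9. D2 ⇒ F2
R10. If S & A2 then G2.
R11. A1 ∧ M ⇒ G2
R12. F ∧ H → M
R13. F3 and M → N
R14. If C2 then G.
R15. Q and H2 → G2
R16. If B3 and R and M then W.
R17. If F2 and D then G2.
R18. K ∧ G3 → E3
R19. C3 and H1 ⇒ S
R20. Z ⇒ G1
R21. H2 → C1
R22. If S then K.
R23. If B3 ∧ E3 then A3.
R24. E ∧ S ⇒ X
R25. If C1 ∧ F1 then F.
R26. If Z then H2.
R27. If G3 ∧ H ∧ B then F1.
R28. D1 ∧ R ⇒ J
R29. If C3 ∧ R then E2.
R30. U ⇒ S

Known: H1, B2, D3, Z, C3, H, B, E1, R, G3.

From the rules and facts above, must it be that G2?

Forward chaining from the given facts derives: L, S, G1, K, H2, F1, E2, E3, C1, F, B3, M, W, A3, D2, F2.
Rules concluding G2: R10 needs A2; R11 needs A1; R15 needs Q; R17 needs D — none of these are established.

No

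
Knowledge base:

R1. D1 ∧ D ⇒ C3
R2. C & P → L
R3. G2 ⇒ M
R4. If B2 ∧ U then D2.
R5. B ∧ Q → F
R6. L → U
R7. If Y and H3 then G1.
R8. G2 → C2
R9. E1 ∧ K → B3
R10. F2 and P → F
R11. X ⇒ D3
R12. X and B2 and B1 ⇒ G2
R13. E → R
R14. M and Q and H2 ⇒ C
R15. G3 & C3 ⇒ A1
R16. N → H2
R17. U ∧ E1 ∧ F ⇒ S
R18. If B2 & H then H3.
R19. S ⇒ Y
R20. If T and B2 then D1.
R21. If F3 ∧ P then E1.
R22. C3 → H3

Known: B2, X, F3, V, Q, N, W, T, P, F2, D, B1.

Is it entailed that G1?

F  (by R10: F2, P)
G2  (by R12: X, B2, B1)
H2  (by R16: N)
D1  (by R20: T, B2)
E1  (by R21: F3, P)
C3  (by R1: D1, D)
M  (by R3: G2)
C  (by R14: M, Q, H2)
H3  (by R22: C3)
L  (by R2: C, P)
U  (by R6: L)
S  (by R17: U, E1, F)
Y  (by R19: S)
G1  (by R7: Y, H3)

Yes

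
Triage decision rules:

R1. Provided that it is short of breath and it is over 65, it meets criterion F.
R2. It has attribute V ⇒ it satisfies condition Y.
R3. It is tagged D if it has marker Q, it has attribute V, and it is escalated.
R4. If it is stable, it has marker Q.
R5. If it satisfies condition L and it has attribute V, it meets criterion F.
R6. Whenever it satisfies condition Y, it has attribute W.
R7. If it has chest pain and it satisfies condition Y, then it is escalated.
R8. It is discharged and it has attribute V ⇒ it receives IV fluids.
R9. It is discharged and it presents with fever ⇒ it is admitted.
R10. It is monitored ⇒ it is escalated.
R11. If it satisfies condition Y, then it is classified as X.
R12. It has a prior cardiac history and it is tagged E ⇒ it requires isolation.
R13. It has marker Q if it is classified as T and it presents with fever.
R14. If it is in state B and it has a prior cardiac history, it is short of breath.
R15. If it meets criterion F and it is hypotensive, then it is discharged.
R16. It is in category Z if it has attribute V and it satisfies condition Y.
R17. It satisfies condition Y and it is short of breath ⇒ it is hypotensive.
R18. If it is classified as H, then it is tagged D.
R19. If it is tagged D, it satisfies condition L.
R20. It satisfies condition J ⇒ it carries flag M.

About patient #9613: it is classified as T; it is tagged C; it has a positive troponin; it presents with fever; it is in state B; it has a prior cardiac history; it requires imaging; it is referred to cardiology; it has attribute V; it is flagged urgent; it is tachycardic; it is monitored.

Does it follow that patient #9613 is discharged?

Yes

By R2 (it has attribute V): it satisfies condition Y.
By R10 (it is monitored): it is escalated.
By R13 (it is classified as T, it presents with fever): it has marker Q.
By R14 (it is in state B, it has a prior cardiac history): it is short of breath.
By R17 (it satisfies condition Y, it is short of breath): it is hypotensive.
By R3 (it has marker Q, it has attribute V, it is escalated): it is tagged D.
By R19 (it is tagged D): it satisfies condition L.
By R5 (it satisfies condition L, it has attribute V): it meets criterion F.
By R15 (it meets criterion F, it is hypotensive): it is discharged.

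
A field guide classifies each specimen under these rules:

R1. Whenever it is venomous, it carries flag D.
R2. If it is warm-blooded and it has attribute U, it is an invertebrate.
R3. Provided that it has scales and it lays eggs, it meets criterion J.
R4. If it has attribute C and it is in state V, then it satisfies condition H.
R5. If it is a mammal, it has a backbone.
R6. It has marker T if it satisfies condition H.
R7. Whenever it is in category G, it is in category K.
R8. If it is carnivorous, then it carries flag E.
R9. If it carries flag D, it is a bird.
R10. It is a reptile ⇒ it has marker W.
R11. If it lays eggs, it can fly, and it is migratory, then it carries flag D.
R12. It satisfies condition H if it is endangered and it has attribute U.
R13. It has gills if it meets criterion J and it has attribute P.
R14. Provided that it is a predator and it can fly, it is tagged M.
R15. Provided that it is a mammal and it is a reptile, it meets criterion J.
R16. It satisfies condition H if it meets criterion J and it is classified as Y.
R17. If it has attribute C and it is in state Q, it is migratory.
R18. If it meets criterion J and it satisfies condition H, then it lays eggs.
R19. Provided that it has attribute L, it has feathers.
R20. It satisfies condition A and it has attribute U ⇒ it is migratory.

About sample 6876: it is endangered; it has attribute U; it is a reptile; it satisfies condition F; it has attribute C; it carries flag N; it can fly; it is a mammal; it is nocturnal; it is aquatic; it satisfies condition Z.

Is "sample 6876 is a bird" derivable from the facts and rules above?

No

Forward chaining from the given facts derives: has a backbone, has marker W, satisfies condition H, meets criterion J, lays eggs, has marker T.
The only rule concluding "it is a bird" is R9, which needs "it carries flag D"; that is never established.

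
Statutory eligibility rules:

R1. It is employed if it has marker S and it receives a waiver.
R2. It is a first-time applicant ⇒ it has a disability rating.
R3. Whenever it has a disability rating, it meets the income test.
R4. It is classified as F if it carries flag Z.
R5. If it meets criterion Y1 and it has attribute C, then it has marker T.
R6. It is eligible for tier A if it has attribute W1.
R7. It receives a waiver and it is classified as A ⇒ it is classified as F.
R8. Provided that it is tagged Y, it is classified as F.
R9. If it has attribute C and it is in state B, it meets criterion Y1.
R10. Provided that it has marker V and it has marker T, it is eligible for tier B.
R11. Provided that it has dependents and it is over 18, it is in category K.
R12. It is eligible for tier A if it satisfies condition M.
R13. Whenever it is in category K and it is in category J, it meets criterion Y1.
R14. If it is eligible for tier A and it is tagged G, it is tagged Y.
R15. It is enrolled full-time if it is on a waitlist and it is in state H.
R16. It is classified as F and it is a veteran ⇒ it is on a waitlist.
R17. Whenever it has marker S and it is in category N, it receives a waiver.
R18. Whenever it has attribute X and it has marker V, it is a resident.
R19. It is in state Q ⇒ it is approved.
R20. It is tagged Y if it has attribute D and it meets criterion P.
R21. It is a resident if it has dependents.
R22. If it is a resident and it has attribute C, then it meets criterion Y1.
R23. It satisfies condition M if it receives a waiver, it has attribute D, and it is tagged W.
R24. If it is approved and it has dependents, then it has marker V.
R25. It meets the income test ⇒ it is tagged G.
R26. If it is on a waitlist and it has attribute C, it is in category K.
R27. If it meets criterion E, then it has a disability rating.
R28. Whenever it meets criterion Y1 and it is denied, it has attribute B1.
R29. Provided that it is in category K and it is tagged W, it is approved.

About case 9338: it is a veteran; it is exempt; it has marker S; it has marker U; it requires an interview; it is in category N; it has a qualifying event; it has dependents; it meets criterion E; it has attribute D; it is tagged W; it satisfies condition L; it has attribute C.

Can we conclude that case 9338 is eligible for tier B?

Yes

By R17 (it has marker S, it is in category N): it receives a waiver.
By R21 (it has dependents): it is a resident.
By R22 (it is a resident, it has attribute C): it meets criterion Y1.
By R23 (it receives a waiver, it has attribute D, it is tagged W): it satisfies condition M.
By R27 (it meets criterion E): it has a disability rating.
By R3 (it has a disability rating): it meets the income test.
By R5 (it meets criterion Y1, it has attribute C): it has marker T.
By R12 (it satisfies condition M): it is eligible for tier A.
By R25 (it meets the income test): it is tagged G.
By R14 (it is eligible for tier A, it is tagged G): it is tagged Y.
By R8 (it is tagged Y): it is classified as F.
By R16 (it is classified as F, it is a veteran): it is on a waitlist.
By R26 (it is on a waitlist, it has attribute C): it is in category K.
By R29 (it is in category K, it is tagged W): it is approved.
By R24 (it is approved, it has dependents): it has marker V.
By R10 (it has marker V, it has marker T): it is eligible for tier B.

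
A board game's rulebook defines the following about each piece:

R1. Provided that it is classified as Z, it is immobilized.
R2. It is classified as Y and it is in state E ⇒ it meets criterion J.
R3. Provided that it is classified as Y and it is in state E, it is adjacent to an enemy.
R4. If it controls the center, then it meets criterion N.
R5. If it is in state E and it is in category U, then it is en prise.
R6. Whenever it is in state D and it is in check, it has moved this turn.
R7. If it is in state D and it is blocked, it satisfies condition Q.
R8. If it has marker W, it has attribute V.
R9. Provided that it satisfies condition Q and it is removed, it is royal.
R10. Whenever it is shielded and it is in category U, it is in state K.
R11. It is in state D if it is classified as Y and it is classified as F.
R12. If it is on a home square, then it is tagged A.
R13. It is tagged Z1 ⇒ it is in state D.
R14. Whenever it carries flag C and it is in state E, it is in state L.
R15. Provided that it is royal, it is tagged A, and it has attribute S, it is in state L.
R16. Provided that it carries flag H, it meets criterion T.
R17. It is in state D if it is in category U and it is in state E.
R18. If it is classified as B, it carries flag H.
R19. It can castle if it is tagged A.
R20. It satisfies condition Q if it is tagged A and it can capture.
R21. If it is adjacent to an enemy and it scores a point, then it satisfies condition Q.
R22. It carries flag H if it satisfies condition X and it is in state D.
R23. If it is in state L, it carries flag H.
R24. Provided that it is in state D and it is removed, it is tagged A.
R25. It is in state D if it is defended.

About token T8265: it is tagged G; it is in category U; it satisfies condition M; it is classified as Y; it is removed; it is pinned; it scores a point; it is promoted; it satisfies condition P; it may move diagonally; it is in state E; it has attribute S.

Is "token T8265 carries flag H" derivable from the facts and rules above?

Yes

By R3 (it is classified as Y, it is in state E): it is adjacent to an enemy.
By R17 (it is in category U, it is in state E): it is in state D.
By R21 (it is adjacent to an enemy, it scores a point): it satisfies condition Q.
By R24 (it is in state D, it is removed): it is tagged A.
By R9 (it satisfies condition Q, it is removed): it is royal.
By R15 (it is royal, it is tagged A, it has attribute S): it is in state L.
By R23 (it is in state L): it carries flag H.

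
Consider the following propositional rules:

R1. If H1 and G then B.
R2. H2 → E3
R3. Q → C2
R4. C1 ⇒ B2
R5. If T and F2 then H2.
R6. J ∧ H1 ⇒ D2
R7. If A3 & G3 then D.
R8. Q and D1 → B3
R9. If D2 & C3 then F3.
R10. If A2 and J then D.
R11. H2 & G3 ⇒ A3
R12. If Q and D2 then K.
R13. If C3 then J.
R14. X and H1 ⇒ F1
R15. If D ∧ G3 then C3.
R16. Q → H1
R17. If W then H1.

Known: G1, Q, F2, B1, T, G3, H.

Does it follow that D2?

H2  (by R5: T, F2)
A3  (by R11: H2, G3)
H1  (by R16: Q)
D  (by R7: A3, G3)
C3  (by R15: D, G3)
J  (by R13: C3)
D2  (by R6: J, H1)

Yes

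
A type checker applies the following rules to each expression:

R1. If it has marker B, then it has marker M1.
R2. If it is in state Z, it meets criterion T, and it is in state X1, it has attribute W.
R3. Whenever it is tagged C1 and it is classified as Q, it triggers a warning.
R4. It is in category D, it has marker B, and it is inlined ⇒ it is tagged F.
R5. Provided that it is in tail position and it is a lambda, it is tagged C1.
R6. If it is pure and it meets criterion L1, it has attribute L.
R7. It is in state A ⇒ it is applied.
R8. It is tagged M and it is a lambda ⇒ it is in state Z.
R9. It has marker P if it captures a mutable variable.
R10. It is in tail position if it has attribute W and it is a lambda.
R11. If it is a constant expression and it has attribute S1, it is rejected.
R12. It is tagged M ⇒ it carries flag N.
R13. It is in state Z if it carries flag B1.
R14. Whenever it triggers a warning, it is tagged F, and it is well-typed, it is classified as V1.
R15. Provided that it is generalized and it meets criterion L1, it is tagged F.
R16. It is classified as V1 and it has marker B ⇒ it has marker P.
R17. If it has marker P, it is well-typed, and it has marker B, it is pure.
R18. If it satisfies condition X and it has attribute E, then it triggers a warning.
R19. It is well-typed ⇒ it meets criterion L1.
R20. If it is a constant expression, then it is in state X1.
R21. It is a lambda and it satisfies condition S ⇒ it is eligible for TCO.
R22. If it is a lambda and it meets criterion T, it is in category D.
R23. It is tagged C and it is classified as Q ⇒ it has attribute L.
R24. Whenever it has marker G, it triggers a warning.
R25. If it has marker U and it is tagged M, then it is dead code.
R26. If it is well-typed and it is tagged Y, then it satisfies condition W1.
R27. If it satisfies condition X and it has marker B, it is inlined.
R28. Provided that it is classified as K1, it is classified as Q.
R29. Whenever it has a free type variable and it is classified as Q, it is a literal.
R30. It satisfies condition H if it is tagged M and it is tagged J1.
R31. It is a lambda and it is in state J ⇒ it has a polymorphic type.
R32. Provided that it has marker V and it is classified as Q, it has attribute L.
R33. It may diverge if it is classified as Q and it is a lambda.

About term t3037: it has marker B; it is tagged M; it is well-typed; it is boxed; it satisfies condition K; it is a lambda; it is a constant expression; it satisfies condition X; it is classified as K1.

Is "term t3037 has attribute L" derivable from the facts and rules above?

No

Forward chaining from the given facts derives: has marker M1, is in state Z, carries flag N, meets criterion L1, is in state X1, is inlined, is classified as Q, may diverge.
Rules concluding "it has attribute L": R6 needs "it is pure"; R23 needs "it is tagged C"; R32 needs "it has marker V" — none of these are established.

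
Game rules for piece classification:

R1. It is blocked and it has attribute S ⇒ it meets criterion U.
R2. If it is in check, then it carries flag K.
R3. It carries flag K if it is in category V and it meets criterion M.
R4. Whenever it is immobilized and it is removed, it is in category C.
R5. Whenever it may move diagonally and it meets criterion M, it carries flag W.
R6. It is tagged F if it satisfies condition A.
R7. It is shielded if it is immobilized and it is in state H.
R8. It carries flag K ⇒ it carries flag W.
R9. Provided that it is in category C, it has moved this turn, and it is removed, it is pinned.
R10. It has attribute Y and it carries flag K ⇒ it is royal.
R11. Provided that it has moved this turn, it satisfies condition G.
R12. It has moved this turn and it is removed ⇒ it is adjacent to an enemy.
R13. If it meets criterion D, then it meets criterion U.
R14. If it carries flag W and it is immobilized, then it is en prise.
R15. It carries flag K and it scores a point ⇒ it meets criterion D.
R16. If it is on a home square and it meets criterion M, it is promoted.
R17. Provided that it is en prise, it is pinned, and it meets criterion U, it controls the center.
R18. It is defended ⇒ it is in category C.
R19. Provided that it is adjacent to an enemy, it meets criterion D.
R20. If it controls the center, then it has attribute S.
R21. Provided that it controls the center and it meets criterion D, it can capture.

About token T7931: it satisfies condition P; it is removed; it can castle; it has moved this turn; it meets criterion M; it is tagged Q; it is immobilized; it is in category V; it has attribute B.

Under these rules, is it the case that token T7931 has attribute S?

By R3 (it is in category V, it meets criterion M): it carries flag K.
By R4 (it is immobilized, it is removed): it is in category C.
By R8 (it carries flag K): it carries flag W.
By R9 (it is in category C, it has moved this turn, it is removed): it is pinned.
By R12 (it has moved this turn, it is removed): it is adjacent to an enemy.
By R14 (it carries flag W, it is immobilized): it is en prise.
By R19 (it is adjacent to an enemy): it meets criterion D.
By R13 (it meets criterion D): it meets criterion U.
By R17 (it is en prise, it is pinned, it meets criterion U): it controls the center.
By R20 (it controls the center): it has attribute S.

Yes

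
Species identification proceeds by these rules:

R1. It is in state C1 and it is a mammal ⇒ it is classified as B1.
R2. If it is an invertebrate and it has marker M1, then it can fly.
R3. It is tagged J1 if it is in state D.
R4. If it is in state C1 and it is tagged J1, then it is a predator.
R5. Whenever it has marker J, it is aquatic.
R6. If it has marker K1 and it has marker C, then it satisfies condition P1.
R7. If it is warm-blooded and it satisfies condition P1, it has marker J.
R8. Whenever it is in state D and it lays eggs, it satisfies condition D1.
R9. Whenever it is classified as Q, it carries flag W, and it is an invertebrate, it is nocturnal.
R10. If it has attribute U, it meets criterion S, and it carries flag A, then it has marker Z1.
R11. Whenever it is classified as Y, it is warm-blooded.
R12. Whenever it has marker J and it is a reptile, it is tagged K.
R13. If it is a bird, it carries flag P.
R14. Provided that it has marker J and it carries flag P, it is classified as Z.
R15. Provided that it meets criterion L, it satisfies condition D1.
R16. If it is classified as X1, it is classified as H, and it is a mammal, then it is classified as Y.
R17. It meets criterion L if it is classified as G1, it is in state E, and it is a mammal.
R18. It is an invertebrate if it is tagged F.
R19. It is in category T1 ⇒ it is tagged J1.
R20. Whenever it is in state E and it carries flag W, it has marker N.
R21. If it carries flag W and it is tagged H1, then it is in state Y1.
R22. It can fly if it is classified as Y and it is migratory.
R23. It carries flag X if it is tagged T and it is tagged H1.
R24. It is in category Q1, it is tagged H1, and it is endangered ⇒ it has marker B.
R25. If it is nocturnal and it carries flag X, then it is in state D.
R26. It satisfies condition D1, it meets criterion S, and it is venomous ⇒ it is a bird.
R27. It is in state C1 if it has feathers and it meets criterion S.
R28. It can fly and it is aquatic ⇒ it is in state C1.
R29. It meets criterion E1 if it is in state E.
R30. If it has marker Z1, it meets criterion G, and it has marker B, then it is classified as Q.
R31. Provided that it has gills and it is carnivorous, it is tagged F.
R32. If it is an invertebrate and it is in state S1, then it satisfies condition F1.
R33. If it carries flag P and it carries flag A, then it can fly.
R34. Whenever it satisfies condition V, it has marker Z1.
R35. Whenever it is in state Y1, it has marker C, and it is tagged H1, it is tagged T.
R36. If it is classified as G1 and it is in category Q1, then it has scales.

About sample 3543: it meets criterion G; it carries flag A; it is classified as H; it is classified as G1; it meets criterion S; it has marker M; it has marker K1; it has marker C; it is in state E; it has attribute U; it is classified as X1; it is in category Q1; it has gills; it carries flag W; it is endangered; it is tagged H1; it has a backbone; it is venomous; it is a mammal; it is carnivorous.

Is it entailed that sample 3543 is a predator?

By R6 (it has marker K1, it has marker C): it satisfies condition P1.
By R10 (it has attribute U, it meets criterion S, it carries flag A): it has marker Z1.
By R16 (it is classified as X1, it is classified as H, it is a mammal): it is classified as Y.
By R17 (it is classified as G1, it is in state E, it is a mammal): it meets criterion L.
By R21 (it carries flag W, it is tagged H1): it is in state Y1.
By R24 (it is in category Q1, it is tagged H1, it is endangered): it has marker B.
By R30 (it has marker Z1, it meets criterion G, it has marker B): it is classified as Q.
By R31 (it has gills, it is carnivorous): it is tagged F.
By R35 (it is in state Y1, it has marker C, it is tagged H1): it is tagged T.
By R11 (it is classified as Y): it is warm-blooded.
By R15 (it meets criterion L): it satisfies condition D1.
By R18 (it is tagged F): it is an invertebrate.
By R23 (it is tagged T, it is tagged H1): it carries flag X.
By R26 (it satisfies condition D1, it meets criterion S, it is venomous): it is a bird.
By R7 (it is warm-blooded, it satisfies condition P1): it has marker J.
By R9 (it is classified as Q, it carries flag W, it is an invertebrate): it is nocturnal.
By R13 (it is a bird): it carries flag P.
By R25 (it is nocturnal, it carries flag X): it is in state D.
By R33 (it carries flag P, it carries flag A): it can fly.
By R3 (it is in state D): it is tagged J1.
By R5 (it has marker J): it is aquatic.
By R28 (it can fly, it is aquatic): it is in state C1.
By R4 (it is in state C1, it is tagged J1): it is a predator.

Yes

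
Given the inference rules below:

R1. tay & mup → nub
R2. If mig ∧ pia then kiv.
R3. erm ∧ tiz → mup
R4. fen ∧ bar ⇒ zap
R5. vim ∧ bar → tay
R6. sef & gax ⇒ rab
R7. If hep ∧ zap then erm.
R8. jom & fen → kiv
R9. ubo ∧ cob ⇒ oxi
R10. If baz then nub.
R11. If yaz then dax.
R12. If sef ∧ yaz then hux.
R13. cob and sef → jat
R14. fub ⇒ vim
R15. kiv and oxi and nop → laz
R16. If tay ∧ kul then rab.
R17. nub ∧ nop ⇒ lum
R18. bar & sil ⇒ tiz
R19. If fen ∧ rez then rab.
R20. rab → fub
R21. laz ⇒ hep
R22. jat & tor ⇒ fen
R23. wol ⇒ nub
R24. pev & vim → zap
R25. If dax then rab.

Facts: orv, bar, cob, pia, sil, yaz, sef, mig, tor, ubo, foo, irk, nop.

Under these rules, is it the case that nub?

Yes

kiv  (by R2: mig, pia)
oxi  (by R9: ubo, cob)
dax  (by R11: yaz)
jat  (by R13: cob, sef)
laz  (by R15: kiv, oxi, nop)
tiz  (by R18: bar, sil)
hep  (by R21: laz)
fen  (by R22: jat, tor)
rab  (by R25: dax)
zap  (by R4: fen, bar)
erm  (by R7: hep, zap)
fub  (by R20: rab)
mup  (by R3: erm, tiz)
vim  (by R14: fub)
tay  (by R5: vim, bar)
nub  (by R1: tay, mup)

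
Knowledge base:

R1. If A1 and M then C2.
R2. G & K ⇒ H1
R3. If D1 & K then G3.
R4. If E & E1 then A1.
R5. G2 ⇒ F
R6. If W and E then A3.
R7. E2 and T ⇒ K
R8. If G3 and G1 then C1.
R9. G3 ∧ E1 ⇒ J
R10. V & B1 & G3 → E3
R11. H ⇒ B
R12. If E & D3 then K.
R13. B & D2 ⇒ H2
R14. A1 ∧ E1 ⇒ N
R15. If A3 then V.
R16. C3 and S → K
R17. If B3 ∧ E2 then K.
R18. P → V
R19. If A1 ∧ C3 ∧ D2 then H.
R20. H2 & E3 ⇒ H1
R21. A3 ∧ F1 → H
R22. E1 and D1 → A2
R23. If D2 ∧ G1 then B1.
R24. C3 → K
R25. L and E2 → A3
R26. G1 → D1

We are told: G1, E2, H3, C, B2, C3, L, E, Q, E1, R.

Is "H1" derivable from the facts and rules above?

No

Forward chaining from the given facts derives: A1, N, K, A3, D1, G3, C1, J, V, A2.
Rules concluding H1: R2 needs G; R20 needs H2 — none of these are established.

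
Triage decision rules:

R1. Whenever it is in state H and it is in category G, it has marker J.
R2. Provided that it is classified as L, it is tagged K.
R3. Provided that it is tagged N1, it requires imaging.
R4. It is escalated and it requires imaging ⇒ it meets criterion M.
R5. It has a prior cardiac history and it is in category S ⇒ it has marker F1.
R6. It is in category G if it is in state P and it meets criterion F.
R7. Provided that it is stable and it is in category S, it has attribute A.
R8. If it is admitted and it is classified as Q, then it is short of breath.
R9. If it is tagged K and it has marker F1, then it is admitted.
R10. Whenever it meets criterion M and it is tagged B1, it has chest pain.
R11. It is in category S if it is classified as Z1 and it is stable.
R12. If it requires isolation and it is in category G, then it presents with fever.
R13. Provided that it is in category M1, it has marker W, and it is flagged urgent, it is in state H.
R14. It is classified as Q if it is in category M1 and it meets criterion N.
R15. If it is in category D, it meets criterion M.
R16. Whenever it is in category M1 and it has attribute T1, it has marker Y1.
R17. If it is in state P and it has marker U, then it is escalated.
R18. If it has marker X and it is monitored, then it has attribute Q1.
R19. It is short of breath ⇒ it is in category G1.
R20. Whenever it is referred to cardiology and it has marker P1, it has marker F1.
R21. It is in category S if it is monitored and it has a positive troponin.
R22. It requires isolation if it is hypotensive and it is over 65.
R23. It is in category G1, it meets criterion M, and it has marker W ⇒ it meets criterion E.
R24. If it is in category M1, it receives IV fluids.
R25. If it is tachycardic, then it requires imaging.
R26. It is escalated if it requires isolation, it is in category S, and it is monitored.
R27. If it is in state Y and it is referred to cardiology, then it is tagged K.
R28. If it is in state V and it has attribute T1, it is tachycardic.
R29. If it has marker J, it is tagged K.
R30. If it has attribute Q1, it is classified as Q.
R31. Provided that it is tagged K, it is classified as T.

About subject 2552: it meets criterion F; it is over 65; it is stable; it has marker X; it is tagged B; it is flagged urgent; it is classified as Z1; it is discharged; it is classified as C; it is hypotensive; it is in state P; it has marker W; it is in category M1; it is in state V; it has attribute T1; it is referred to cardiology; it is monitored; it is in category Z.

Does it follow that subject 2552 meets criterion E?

No

Forward chaining from the given facts derives: is in category G, is in category S, is in state H, has marker Y1, has attribute Q1, requires isolation, receives IV fluids, is escalated, is tachycardic, is classified as Q, has marker J, has attribute A, presents with fever, requires imaging, is tagged K, is classified as T, meets criterion M.
The only rule concluding "it meets criterion E" is R23, which needs "it is in category G1"; that is never established.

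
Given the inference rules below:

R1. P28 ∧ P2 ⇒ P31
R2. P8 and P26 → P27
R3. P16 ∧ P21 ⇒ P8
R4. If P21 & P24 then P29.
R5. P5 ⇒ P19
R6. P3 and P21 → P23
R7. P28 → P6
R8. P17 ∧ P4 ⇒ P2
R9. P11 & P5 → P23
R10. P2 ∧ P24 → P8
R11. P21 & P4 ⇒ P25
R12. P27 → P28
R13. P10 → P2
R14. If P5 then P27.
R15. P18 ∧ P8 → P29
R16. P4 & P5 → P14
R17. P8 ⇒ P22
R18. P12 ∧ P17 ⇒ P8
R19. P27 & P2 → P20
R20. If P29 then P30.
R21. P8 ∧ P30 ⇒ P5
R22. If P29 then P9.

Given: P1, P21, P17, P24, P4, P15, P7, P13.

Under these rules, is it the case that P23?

No

Forward chaining from the given facts derives: P29, P2, P8, P25, P22, P30, P5, P9, P19, P27, P14, P20, P28, P31, P6.
Rules concluding P23: R6 needs P3; R9 needs P11 — none of these are established.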